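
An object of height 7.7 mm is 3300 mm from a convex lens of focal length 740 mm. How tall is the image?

1/d_i = 1/f − 1/d_o = 1/(740.0) − 1/(3300) = 0.001048, so d_i = 953.9 mm.
m = −d_i/d_o = -0.2891.
|h_i| = |m|·h_o = 0.2891 × 7.7 = 2.23 mm. The image is real, inverted and reduced, on the far side of the lens.

2.23 mm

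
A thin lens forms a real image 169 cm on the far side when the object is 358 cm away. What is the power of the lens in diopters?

P = +0.871 D

d_i = +169 cm.
1/f = 1/d_o + 1/d_i = 1/(358) + 1/(169) = 0.008710 cm⁻¹.
f = 114.8 cm = 1.148 m, so P = 1/f = +0.871 D.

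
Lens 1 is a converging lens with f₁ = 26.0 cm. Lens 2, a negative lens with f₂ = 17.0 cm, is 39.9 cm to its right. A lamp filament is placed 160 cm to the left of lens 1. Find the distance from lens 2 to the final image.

Lens 1: 1/d_i1 = 1/f₁ − 1/d_o1 = 1/(26.0) − 1/(160) = 0.03221, so d_i1 = 31.04 cm.
The intermediate image is 31.04 cm to the right of lens 1, which is 39.9 − (31.04) = 8.860 cm to the left of lens 2, so d_o2 = +8.860 cm.
Lens 2 is diverging, so f₂ = −17.0 cm.
Lens 2: 1/d_i2 = 1/f₂ − 1/d_o2 = 1/(-17.0) − 1/(8.860) = -0.1717, so d_i2 = -5.82 cm.
The final image is virtual, 5.82 cm to the left of lens 2 (overall magnification ≈ -0.13).

5.82 cm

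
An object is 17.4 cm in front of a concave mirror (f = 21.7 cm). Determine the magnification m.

m = +5.05

1/d_i = 1/f − 1/d_o = 1/(21.70) − 1/(17.4) = -0.01139, so d_i = -87.81 cm.
m = −d_i/d_o = −(-87.81)/(17.4) = +5.05.
The image is virtual, upright and enlarged, behind the mirror.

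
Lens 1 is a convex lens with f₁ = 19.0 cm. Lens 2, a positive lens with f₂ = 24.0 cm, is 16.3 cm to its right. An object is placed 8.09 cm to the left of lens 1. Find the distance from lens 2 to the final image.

Lens 1: 1/d_i1 = 1/f₁ − 1/d_o1 = 1/(19.0) − 1/(8.09) = -0.07098, so d_i1 = -14.09 cm.
The intermediate image is 14.09 cm to the left of lens 1 (virtual), which is 16.3 − (-14.09) = 30.39 cm to the left of lens 2, so d_o2 = +30.39 cm.
Lens 2: 1/d_i2 = 1/f₂ − 1/d_o2 = 1/(24.0) − 1/(30.39) = 0.008761, so d_i2 = 114 cm.
The final image is real, 114 cm to the right of lens 2 (overall magnification ≈ -6.5).

114 cm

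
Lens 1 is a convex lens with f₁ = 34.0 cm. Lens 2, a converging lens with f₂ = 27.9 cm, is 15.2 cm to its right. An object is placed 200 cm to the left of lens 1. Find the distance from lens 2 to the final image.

13.4 cm

Lens 1: 1/d_i1 = 1/f₁ − 1/d_o1 = 1/(34.0) − 1/(200) = 0.02441, so d_i1 = 40.96 cm.
The intermediate image is 40.96 cm to the right of lens 1, which lies 25.76 cm to the right of lens 2 — a virtual object — so d_o2 = −25.76 cm.
Lens 2: 1/d_i2 = 1/f₂ − 1/d_o2 = 1/(27.9) − 1/(-25.76) = 0.07466, so d_i2 = 13.4 cm.
The final image is real, 13.4 cm to the right of lens 2 (overall magnification ≈ -0.11).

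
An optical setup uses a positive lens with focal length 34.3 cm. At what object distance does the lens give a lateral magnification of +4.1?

25.9 cm

m = −d_i/d_o ⇒ d_i = −m·d_o.
1/f = 1/d_o + 1/d_i = 1/d_o − 1/(m·d_o) = (1 − 1/m)/d_o, so d_o = f(1 − 1/m) = (34.30)(1 − 1/(+4.1)) = 25.9 cm.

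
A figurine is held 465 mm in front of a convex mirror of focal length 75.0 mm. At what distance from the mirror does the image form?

For a convex mirror, f = -75.0 mm.
Mirror equation: 1/d_i = 1/f − 1/d_o = 1/(-75.00) − 1/(465) = -0.01333 − 0.002151 = -0.01548, so d_i = -64.6 mm.
The image is virtual, upright and reduced, behind the mirror.

64.6 mm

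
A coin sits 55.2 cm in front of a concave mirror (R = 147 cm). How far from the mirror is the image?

222 cm

f = R/2 = 147/2 = 73.50 cm.
Mirror equation: 1/q = 1/f − 1/p = 1/(73.50) − 1/(55.2) = 0.01361 − 0.01812 = -0.004510, so q = -222 cm.
The image is virtual, upright and enlarged, behind the mirror.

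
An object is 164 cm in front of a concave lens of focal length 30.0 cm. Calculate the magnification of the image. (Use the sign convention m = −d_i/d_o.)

For a concave lens, f = -30.0 cm.
1/d_i = 1/f − 1/d_o = 1/(-30.00) − 1/(164) = -0.03943, so d_i = -25.36 cm.
m = −d_i/d_o = −(-25.36)/(164) = +0.155.
The image is virtual, upright and reduced, on the same side as the object.

m = +0.155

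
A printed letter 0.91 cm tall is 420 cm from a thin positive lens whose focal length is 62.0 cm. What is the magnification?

m = -0.173

1/d_i = 1/f − 1/d_o = 1/(62.00) − 1/(420) = 0.01375, so d_i = 72.74 cm.
m = −d_i/d_o = −(72.74)/(420) = -0.173.
The image is real, inverted and reduced, on the far side of the lens.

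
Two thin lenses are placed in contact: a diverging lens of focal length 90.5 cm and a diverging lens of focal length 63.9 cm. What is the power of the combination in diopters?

P₁ = 1/f₁ = 1/(-0.905 m) = -1.105 D; P₂ = 1/f₂ = 1/(-0.639 m) = -1.565 D.
For thin lenses in contact, P = P₁ + P₂ = (-1.105) + (-1.565) = -2.67 D.

P = -2.67 D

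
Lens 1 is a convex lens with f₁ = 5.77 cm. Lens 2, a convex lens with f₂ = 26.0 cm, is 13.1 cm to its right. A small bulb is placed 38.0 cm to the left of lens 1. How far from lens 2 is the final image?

Lens 1: 1/d_i1 = 1/f₁ − 1/d_o1 = 1/(5.77) − 1/(38.0) = 0.1470, so d_i1 = 6.803 cm.
The intermediate image is 6.803 cm to the right of lens 1, which is 13.1 − (6.803) = 6.297 cm to the left of lens 2, so d_o2 = +6.297 cm.
Lens 2: 1/d_i2 = 1/f₂ − 1/d_o2 = 1/(26.0) − 1/(6.297) = -0.1203, so d_i2 = -8.31 cm.
The final image is virtual, 8.31 cm to the left of lens 2 (overall magnification ≈ -0.24).

8.31 cm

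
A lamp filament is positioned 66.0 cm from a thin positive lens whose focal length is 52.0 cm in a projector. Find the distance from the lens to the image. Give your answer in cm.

245 cm

Thin-lens equation: 1/v = 1/f − 1/u = 1/(52.00) − 1/(66.0) = 0.01923 − 0.01515 = 0.004079, so v = 245 cm.
The image is real, inverted and enlarged, on the far side of the lens.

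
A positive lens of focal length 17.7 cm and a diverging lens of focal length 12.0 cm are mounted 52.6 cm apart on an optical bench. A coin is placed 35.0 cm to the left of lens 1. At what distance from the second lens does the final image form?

7.00 cm

Lens 1: 1/d_i1 = 1/f₁ − 1/d_o1 = 1/(17.7) − 1/(35.0) = 0.02793, so d_i1 = 35.81 cm.
The intermediate image is 35.81 cm to the right of lens 1, which is 52.6 − (35.81) = 16.79 cm to the left of lens 2, so d_o2 = +16.79 cm.
Lens 2 is diverging, so f₂ = −12.0 cm.
Lens 2: 1/d_i2 = 1/f₂ − 1/d_o2 = 1/(-12.0) − 1/(16.79) = -0.1429, so d_i2 = -7.00 cm.
The final image is virtual, 7.00 cm to the left of lens 2 (overall magnification ≈ -0.43).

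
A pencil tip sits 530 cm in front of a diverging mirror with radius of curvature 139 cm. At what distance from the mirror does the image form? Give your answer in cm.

61.4 cm

f = R/2 = 139/2 = 69.50 cm; for a diverging mirror, f = -69.50 cm.
Mirror equation: 1/v = 1/f − 1/u = 1/(-69.50) − 1/(530) = -0.01439 − 0.001887 = -0.01628, so v = -61.4 cm.
The image is virtual, upright and reduced, behind the mirror.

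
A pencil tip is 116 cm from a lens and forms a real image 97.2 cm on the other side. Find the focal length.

Real image ⇒ d_i = +97.2 cm.
1/f = 1/d_o + 1/d_i = 1/(116) + 1/(97.2) = 0.01891, so f = 52.9 cm.
Since f is positive, the lens is converging.

f = 52.9 cm (converging)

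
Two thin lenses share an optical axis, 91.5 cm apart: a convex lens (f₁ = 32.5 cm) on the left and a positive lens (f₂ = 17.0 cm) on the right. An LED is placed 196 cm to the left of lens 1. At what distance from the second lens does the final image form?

Lens 1: 1/d_i1 = 1/f₁ − 1/d_o1 = 1/(32.5) − 1/(196) = 0.02567, so d_i1 = 38.96 cm.
The intermediate image is 38.96 cm to the right of lens 1, which is 91.5 − (38.96) = 52.54 cm to the left of lens 2, so d_o2 = +52.54 cm.
Lens 2: 1/d_i2 = 1/f₂ − 1/d_o2 = 1/(17.0) − 1/(52.54) = 0.03979, so d_i2 = 25.1 cm.
The final image is real, 25.1 cm to the right of lens 2 (overall magnification ≈ 0.095).

25.1 cm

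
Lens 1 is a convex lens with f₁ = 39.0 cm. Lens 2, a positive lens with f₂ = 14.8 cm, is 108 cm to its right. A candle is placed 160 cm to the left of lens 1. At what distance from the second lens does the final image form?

Lens 1: 1/d_i1 = 1/f₁ − 1/d_o1 = 1/(39.0) − 1/(160) = 0.01939, so d_i1 = 51.57 cm.
The intermediate image is 51.57 cm to the right of lens 1, which is 108 − (51.57) = 56.43 cm to the left of lens 2, so d_o2 = +56.43 cm.
Lens 2: 1/d_i2 = 1/f₂ − 1/d_o2 = 1/(14.8) − 1/(56.43) = 0.04985, so d_i2 = 20.1 cm.
The final image is real, 20.1 cm to the right of lens 2 (overall magnification ≈ 0.11).

20.1 cm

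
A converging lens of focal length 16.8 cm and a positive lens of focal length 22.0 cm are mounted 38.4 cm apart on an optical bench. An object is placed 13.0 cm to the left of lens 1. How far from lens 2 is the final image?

Lens 1: 1/d_i1 = 1/f₁ − 1/d_o1 = 1/(16.8) − 1/(13.0) = -0.01740, so d_i1 = -57.47 cm.
The intermediate image is 57.47 cm to the left of lens 1 (virtual), which is 38.4 − (-57.47) = 95.87 cm to the left of lens 2, so d_o2 = +95.87 cm.
Lens 2: 1/d_i2 = 1/f₂ − 1/d_o2 = 1/(22.0) − 1/(95.87) = 0.03502, so d_i2 = 28.6 cm.
The final image is real, 28.6 cm to the right of lens 2 (overall magnification ≈ -1.3).

28.6 cm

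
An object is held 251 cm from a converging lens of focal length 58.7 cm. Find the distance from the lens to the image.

76.6 cm

Lens equation: 1/q = 1/f − 1/p = 1/(58.70) − 1/(251) = 0.01704 − 0.003984 = 0.01305, so q = 76.6 cm.
The image is real, inverted and reduced, on the far side of the lens.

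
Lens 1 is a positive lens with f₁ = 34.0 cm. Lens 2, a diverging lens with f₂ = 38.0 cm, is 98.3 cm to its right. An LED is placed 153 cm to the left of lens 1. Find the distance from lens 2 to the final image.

Lens 1: 1/d_i1 = 1/f₁ − 1/d_o1 = 1/(34.0) − 1/(153) = 0.02288, so d_i1 = 43.71 cm.
The intermediate image is 43.71 cm to the right of lens 1, which is 98.3 − (43.71) = 54.59 cm to the left of lens 2, so d_o2 = +54.59 cm.
Lens 2 is diverging, so f₂ = −38.0 cm.
Lens 2: 1/d_i2 = 1/f₂ − 1/d_o2 = 1/(-38.0) − 1/(54.59) = -0.04463, so d_i2 = -22.4 cm.
The final image is virtual, 22.4 cm to the left of lens 2 (overall magnification ≈ -0.12).

22.4 cm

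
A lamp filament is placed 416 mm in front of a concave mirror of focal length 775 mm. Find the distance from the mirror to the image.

898 mm

Mirror equation: 1/s_i = 1/f − 1/s_o = 1/(775.0) − 1/(416) = 0.001290 − 0.002404 = -0.001114, so s_i = -898 mm.
The image is virtual, upright and enlarged, behind the mirror.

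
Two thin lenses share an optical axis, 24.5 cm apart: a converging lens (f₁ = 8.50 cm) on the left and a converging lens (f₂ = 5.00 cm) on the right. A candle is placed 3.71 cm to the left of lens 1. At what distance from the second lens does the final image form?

Lens 1: 1/d_i1 = 1/f₁ − 1/d_o1 = 1/(8.50) − 1/(3.71) = -0.1519, so d_i1 = -6.584 cm.
The intermediate image is 6.584 cm to the left of lens 1 (virtual), which is 24.5 − (-6.584) = 31.08 cm to the left of lens 2, so d_o2 = +31.08 cm.
Lens 2: 1/d_i2 = 1/f₂ − 1/d_o2 = 1/(5.00) − 1/(31.08) = 0.1678, so d_i2 = 5.96 cm.
The final image is real, 5.96 cm to the right of lens 2 (overall magnification ≈ -0.34).

5.96 cm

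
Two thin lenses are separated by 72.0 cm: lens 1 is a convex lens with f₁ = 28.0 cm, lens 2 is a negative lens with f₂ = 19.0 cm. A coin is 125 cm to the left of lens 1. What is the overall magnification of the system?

m = -0.0999

Lens 1: 1/d_i1 = 1/(28.0) − 1/(125) = 0.02771, so d_i1 = 36.08 cm; m₁ = −d_i1/d_o1 = -0.2886.
d_o2 = 72.0 − (36.08) = 35.92 cm.
f₂ = −19.0 cm (diverging).
Lens 2: 1/d_i2 = 1/(-19.0) − 1/(35.92) = -0.08047, so d_i2 = -12.43 cm; m₂ = −d_i2/d_o2 = +0.3460.
m = m₁·m₂ = (-0.2886)(+0.3460) = -0.0999.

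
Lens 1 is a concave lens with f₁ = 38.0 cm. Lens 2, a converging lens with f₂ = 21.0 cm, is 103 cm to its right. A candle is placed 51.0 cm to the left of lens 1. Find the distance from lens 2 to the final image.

Lens 1 is diverging, so f₁ = −38.0 cm.
Lens 1: 1/d_i1 = 1/f₁ − 1/d_o1 = 1/(-38.0) − 1/(51.0) = -0.04592, so d_i1 = -21.78 cm.
The intermediate image is 21.78 cm to the left of lens 1 (virtual), which is 103 − (-21.78) = 124.8 cm to the left of lens 2, so d_o2 = +124.8 cm.
Lens 2: 1/d_i2 = 1/f₂ − 1/d_o2 = 1/(21.0) − 1/(124.8) = 0.03961, so d_i2 = 25.2 cm.
The final image is real, 25.2 cm to the right of lens 2 (overall magnification ≈ -0.086).

25.2 cm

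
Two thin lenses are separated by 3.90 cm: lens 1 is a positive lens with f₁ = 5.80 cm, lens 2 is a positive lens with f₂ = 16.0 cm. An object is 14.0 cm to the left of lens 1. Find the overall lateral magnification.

m = -0.514

Lens 1: 1/d_i1 = 1/(5.80) − 1/(14.0) = 0.1010, so d_i1 = 9.902 cm; m₁ = −d_i1/d_o1 = -0.7073.
d_o2 = 3.90 − (9.902) = -6.002 cm (virtual object).
Lens 2: 1/d_i2 = 1/(16.0) − 1/(-6.002) = 0.2291, so d_i2 = 4.365 cm; m₂ = −d_i2/d_o2 = +0.7272.
m = m₁·m₂ = (-0.7073)(+0.7272) = -0.514.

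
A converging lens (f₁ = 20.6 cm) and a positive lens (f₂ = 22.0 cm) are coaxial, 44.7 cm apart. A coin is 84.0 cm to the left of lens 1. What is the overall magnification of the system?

Lens 1: 1/d_i1 = 1/(20.6) − 1/(84.0) = 0.03664, so d_i1 = 27.29 cm; m₁ = −d_i1/d_o1 = -0.3249.
d_o2 = 44.7 − (27.29) = 17.41 cm.
Lens 2: 1/d_i2 = 1/(22.0) − 1/(17.41) = -0.01198, so d_i2 = -83.45 cm; m₂ = −d_i2/d_o2 = +4.793.
m = m₁·m₂ = (-0.3249)(+4.793) = -1.56.

m = -1.56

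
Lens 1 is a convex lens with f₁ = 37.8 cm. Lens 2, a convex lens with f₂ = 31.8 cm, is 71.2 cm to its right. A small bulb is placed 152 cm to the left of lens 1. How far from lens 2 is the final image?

60.9 cm

Lens 1: 1/d_i1 = 1/f₁ − 1/d_o1 = 1/(37.8) − 1/(152) = 0.01988, so d_i1 = 50.31 cm.
The intermediate image is 50.31 cm to the right of lens 1, which is 71.2 − (50.31) = 20.89 cm to the left of lens 2, so d_o2 = +20.89 cm.
Lens 2: 1/d_i2 = 1/f₂ − 1/d_o2 = 1/(31.8) − 1/(20.89) = -0.01642, so d_i2 = -60.9 cm.
The final image is virtual, 60.9 cm to the left of lens 2 (overall magnification ≈ -0.96).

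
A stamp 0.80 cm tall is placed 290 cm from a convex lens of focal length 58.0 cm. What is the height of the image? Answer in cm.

1/d_i = 1/f − 1/d_o = 1/(58.00) − 1/(290) = 0.01379, so d_i = 72.50 cm.
m = −d_i/d_o = -0.2500.
|h_i| = |m|·h_o = 0.2500 × 0.80 = 0.200 cm. The image is real, inverted and reduced, on the far side of the lens.

0.200 cm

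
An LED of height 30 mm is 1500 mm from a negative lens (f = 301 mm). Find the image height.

5.01 mm

For a negative lens, f = -301 mm.
1/d_i = 1/f − 1/d_o = 1/(-301.0) − 1/(1500) = -0.003989, so d_i = -250.7 mm.
m = −d_i/d_o = +0.1671.
|h_i| = |m|·h_o = 0.1671 × 30 = 5.01 mm. The image is virtual, upright and reduced, on the same side as the object.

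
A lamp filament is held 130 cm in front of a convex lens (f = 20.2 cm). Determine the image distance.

Lens equation: 1/q = 1/f − 1/p = 1/(20.20) − 1/(130) = 0.04950 − 0.007692 = 0.04181, so q = 23.9 cm.
The image is real, inverted and reduced, on the far side of the lens.

23.9 cm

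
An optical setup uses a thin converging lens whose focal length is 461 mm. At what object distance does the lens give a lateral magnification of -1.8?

m = −d_i/d_o ⇒ d_i = −m·d_o.
1/f = 1/d_o + 1/d_i = 1/d_o − 1/(m·d_o) = (1 − 1/m)/d_o, so d_o = f(1 − 1/m) = (461.0)(1 − 1/(-1.8)) = 717 mm.

717 mm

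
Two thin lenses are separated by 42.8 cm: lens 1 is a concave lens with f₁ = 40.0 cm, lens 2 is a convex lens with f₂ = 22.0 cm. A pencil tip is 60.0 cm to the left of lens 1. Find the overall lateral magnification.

f₁ = −40.0 cm (diverging).
Lens 1: 1/d_i1 = 1/(-40.0) − 1/(60.0) = -0.04167, so d_i1 = -24.00 cm; m₁ = −d_i1/d_o1 = +0.4000.
d_o2 = 42.8 − (-24.00) = 66.80 cm.
Lens 2: 1/d_i2 = 1/(22.0) − 1/(66.80) = 0.03048, so d_i2 = 32.80 cm; m₂ = −d_i2/d_o2 = -0.4911.
m = m₁·m₂ = (+0.4000)(-0.4911) = -0.196.

m = -0.196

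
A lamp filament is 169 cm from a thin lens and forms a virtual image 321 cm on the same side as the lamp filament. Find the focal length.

f = 357 cm (converging)

Virtual image ⇒ d_i = −321 cm.
1/f = 1/d_o + 1/d_i = 1/(169) + 1/(-321) = 0.002802, so f = 357 cm.
Since f is positive, the thin lens is converging.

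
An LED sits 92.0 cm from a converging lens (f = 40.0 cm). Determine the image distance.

70.8 cm

Lens equation: 1/q = 1/f − 1/p = 1/(40.00) − 1/(92.0) = 0.02500 − 0.01087 = 0.01413, so q = 70.8 cm.
The image is real, inverted and reduced, on the far side of the lens.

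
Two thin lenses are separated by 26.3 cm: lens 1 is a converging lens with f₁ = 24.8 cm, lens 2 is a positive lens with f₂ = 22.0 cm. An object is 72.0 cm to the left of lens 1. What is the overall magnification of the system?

Lens 1: 1/d_i1 = 1/(24.8) − 1/(72.0) = 0.02643, so d_i1 = 37.83 cm; m₁ = −d_i1/d_o1 = -0.5254.
d_o2 = 26.3 − (37.83) = -11.53 cm (virtual object).
Lens 2: 1/d_i2 = 1/(22.0) − 1/(-11.53) = 0.1322, so d_i2 = 7.565 cm; m₂ = −d_i2/d_o2 = +0.6561.
m = m₁·m₂ = (-0.5254)(+0.6561) = -0.345.

m = -0.345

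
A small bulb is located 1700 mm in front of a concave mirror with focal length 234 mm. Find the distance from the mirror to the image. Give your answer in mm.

Mirror equation: 1/q = 1/f − 1/p = 1/(234.0) − 1/(1700) = 0.004274 − 0.0005882 = 0.003685, so q = 271 mm.
The image is real, inverted and reduced, in front of the mirror.

271 mm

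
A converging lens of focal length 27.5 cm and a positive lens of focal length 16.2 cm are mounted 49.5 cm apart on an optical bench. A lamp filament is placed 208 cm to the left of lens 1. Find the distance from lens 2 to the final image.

179 cm

Lens 1: 1/d_i1 = 1/f₁ − 1/d_o1 = 1/(27.5) − 1/(208) = 0.03156, so d_i1 = 31.69 cm.
The intermediate image is 31.69 cm to the right of lens 1, which is 49.5 − (31.69) = 17.81 cm to the left of lens 2, so d_o2 = +17.81 cm.
Lens 2: 1/d_i2 = 1/f₂ − 1/d_o2 = 1/(16.2) − 1/(17.81) = 0.005580, so d_i2 = 179 cm.
The final image is real, 179 cm to the right of lens 2 (overall magnification ≈ 1.5).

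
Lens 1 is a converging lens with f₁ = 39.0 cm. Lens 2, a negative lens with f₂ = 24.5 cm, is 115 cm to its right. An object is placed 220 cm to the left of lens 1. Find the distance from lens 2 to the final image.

Lens 1: 1/d_i1 = 1/f₁ − 1/d_o1 = 1/(39.0) − 1/(220) = 0.02110, so d_i1 = 47.40 cm.
The intermediate image is 47.40 cm to the right of lens 1, which is 115 − (47.40) = 67.60 cm to the left of lens 2, so d_o2 = +67.60 cm.
Lens 2 is diverging, so f₂ = −24.5 cm.
Lens 2: 1/d_i2 = 1/f₂ − 1/d_o2 = 1/(-24.5) − 1/(67.60) = -0.05561, so d_i2 = -18.0 cm.
The final image is virtual, 18.0 cm to the left of lens 2 (overall magnification ≈ -0.057).

18.0 cm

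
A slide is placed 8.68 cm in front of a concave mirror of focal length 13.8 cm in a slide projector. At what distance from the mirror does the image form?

Mirror equation: 1/s_i = 1/f − 1/s_o = 1/(13.80) − 1/(8.68) = 0.07246 − 0.1152 = -0.04274, so s_i = -23.4 cm.
The image is virtual, upright and enlarged, behind the mirror.

23.4 cm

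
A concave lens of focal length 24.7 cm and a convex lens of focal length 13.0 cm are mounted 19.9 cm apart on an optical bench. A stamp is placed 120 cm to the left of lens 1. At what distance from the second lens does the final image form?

Lens 1 is diverging, so f₁ = −24.7 cm.
Lens 1: 1/d_i1 = 1/f₁ − 1/d_o1 = 1/(-24.7) − 1/(120) = -0.04882, so d_i1 = -20.48 cm.
The intermediate image is 20.48 cm to the left of lens 1 (virtual), which is 19.9 − (-20.48) = 40.38 cm to the left of lens 2, so d_o2 = +40.38 cm.
Lens 2: 1/d_i2 = 1/f₂ − 1/d_o2 = 1/(13.0) − 1/(40.38) = 0.05216, so d_i2 = 19.2 cm.
The final image is real, 19.2 cm to the right of lens 2 (overall magnification ≈ -0.081).

19.2 cm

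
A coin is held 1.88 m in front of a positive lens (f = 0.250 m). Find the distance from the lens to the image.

0.288 m

Thin-lens equation: 1/s_i = 1/f − 1/s_o = 1/(0.2500) − 1/(1.88) = 4.000 − 0.5319 = 3.468, so s_i = 0.288 m.
The image is real, inverted and reduced, on the far side of the lens.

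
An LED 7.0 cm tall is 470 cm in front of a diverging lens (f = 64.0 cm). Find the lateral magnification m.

m = +0.120

For a diverging lens, f = -64.0 cm.
1/d_i = 1/f − 1/d_o = 1/(-64.00) − 1/(470) = -0.01775, so d_i = -56.33 cm.
m = −d_i/d_o = −(-56.33)/(470) = +0.120.
The image is virtual, upright and reduced, on the same side as the object.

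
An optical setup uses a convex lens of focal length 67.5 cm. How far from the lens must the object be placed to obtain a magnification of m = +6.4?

57.0 cm

m = −d_i/d_o ⇒ d_i = −m·d_o.
1/f = 1/d_o + 1/d_i = 1/d_o − 1/(m·d_o) = (1 − 1/m)/d_o, so d_o = f(1 − 1/m) = (67.50)(1 − 1/(+6.4)) = 57.0 cm.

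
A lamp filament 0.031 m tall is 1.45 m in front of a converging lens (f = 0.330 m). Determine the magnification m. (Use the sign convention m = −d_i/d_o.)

m = -0.295

1/d_i = 1/f − 1/d_o = 1/(0.3300) − 1/(1.45) = 2.341, so d_i = 0.4272 m.
m = −d_i/d_o = −(0.4272)/(1.45) = -0.295.
The image is real, inverted and reduced, on the far side of the lens.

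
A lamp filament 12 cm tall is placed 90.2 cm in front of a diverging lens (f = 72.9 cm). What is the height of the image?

For a diverging lens, f = -72.9 cm.
1/d_i = 1/f − 1/d_o = 1/(-72.90) − 1/(90.2) = -0.02480, so d_i = -40.32 cm.
m = −d_i/d_o = +0.4470.
|h_i| = |m|·h_o = 0.4470 × 12 = 5.36 cm. The image is virtual, upright and reduced, on the same side as the object.

5.36 cm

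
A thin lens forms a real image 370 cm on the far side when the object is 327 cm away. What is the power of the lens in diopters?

P = +0.576 D

d_i = +370 cm.
1/f = 1/d_o + 1/d_i = 1/(327) + 1/(370) = 0.005761 cm⁻¹.
f = 173.6 cm = 1.736 m, so P = 1/f = +0.576 D.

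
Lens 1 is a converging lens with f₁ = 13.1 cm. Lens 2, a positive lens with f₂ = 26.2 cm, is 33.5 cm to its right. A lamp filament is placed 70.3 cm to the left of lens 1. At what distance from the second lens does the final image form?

Lens 1: 1/d_i1 = 1/f₁ − 1/d_o1 = 1/(13.1) − 1/(70.3) = 0.06211, so d_i1 = 16.10 cm.
The intermediate image is 16.10 cm to the right of lens 1, which is 33.5 − (16.10) = 17.40 cm to the left of lens 2, so d_o2 = +17.40 cm.
Lens 2: 1/d_i2 = 1/f₂ − 1/d_o2 = 1/(26.2) − 1/(17.40) = -0.01930, so d_i2 = -51.8 cm.
The final image is virtual, 51.8 cm to the left of lens 2 (overall magnification ≈ -0.68).

51.8 cm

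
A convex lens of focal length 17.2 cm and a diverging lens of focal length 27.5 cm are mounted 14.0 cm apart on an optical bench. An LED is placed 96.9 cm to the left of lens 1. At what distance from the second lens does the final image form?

Lens 1: 1/d_i1 = 1/f₁ − 1/d_o1 = 1/(17.2) − 1/(96.9) = 0.04782, so d_i1 = 20.91 cm.
The intermediate image is 20.91 cm to the right of lens 1, which lies 6.910 cm to the right of lens 2 — a virtual object — so d_o2 = −6.910 cm.
Lens 2 is diverging, so f₂ = −27.5 cm.
Lens 2: 1/d_i2 = 1/f₂ − 1/d_o2 = 1/(-27.5) − 1/(-6.910) = 0.1084, so d_i2 = 9.23 cm.
The final image is real, 9.23 cm to the right of lens 2 (overall magnification ≈ -0.29).

9.23 cm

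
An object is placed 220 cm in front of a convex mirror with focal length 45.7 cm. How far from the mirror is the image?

For a convex mirror, f = -45.7 cm.
Mirror equation: 1/v = 1/f − 1/u = 1/(-45.70) − 1/(220) = -0.02188 − 0.004545 = -0.02643, so v = -37.8 cm.
The image is virtual, upright and reduced, behind the mirror.

37.8 cm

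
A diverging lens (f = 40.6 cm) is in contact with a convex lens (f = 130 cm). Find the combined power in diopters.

P = -1.69 D

P₁ = 1/f₁ = 1/(-0.406 m) = -2.463 D; P₂ = 1/f₂ = 1/(1.30 m) = +0.7692 D.
For thin lenses in contact, P = P₁ + P₂ = (-2.463) + (+0.7692) = -1.69 D.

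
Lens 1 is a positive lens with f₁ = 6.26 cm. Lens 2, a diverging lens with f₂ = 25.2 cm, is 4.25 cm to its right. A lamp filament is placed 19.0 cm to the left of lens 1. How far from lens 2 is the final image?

6.37 cm

Lens 1: 1/d_i1 = 1/f₁ − 1/d_o1 = 1/(6.26) − 1/(19.0) = 0.1071, so d_i1 = 9.336 cm.
The intermediate image is 9.336 cm to the right of lens 1, which lies 5.086 cm to the right of lens 2 — a virtual object — so d_o2 = −5.086 cm.
Lens 2 is diverging, so f₂ = −25.2 cm.
Lens 2: 1/d_i2 = 1/f₂ − 1/d_o2 = 1/(-25.2) − 1/(-5.086) = 0.1569, so d_i2 = 6.37 cm.
The final image is real, 6.37 cm to the right of lens 2 (overall magnification ≈ -0.62).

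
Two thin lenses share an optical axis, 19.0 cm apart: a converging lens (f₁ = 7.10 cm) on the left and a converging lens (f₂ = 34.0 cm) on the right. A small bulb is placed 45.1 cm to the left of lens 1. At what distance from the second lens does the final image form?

15.3 cm

Lens 1: 1/d_i1 = 1/f₁ − 1/d_o1 = 1/(7.10) − 1/(45.1) = 0.1187, so d_i1 = 8.427 cm.
The intermediate image is 8.427 cm to the right of lens 1, which is 19.0 − (8.427) = 10.57 cm to the left of lens 2, so d_o2 = +10.57 cm.
Lens 2: 1/d_i2 = 1/f₂ − 1/d_o2 = 1/(34.0) − 1/(10.57) = -0.06520, so d_i2 = -15.3 cm.
The final image is virtual, 15.3 cm to the left of lens 2 (overall magnification ≈ -0.27).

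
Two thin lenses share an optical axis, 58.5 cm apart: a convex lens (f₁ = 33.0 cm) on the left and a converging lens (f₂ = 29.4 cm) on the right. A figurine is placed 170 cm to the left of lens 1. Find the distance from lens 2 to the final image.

43.5 cm

Lens 1: 1/d_i1 = 1/f₁ − 1/d_o1 = 1/(33.0) − 1/(170) = 0.02442, so d_i1 = 40.95 cm.
The intermediate image is 40.95 cm to the right of lens 1, which is 58.5 − (40.95) = 17.55 cm to the left of lens 2, so d_o2 = +17.55 cm.
Lens 2: 1/d_i2 = 1/f₂ − 1/d_o2 = 1/(29.4) − 1/(17.55) = -0.02297, so d_i2 = -43.5 cm.
The final image is virtual, 43.5 cm to the left of lens 2 (overall magnification ≈ -0.60).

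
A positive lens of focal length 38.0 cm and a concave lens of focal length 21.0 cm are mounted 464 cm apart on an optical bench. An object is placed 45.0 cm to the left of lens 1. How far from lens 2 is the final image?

Lens 1: 1/d_i1 = 1/f₁ − 1/d_o1 = 1/(38.0) − 1/(45.0) = 0.004094, so d_i1 = 244.3 cm.
The intermediate image is 244.3 cm to the right of lens 1, which is 464 − (244.3) = 219.7 cm to the left of lens 2, so d_o2 = +219.7 cm.
Lens 2 is diverging, so f₂ = −21.0 cm.
Lens 2: 1/d_i2 = 1/f₂ − 1/d_o2 = 1/(-21.0) − 1/(219.7) = -0.05217, so d_i2 = -19.2 cm.
The final image is virtual, 19.2 cm to the left of lens 2 (overall magnification ≈ -0.47).

19.2 cm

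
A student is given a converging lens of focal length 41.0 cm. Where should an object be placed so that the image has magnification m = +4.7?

32.3 cm

m = −d_i/d_o ⇒ d_i = −m·d_o.
1/f = 1/d_o + 1/d_i = 1/d_o − 1/(m·d_o) = (1 − 1/m)/d_o, so d_o = f(1 − 1/m) = (41.00)(1 − 1/(+4.7)) = 32.3 cm.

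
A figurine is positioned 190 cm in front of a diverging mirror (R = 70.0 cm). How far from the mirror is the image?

29.6 cm

f = R/2 = 70.0/2 = 35.00 cm; for a diverging mirror, f = -35.00 cm.
Mirror equation: 1/s_i = 1/f − 1/s_o = 1/(-35.00) − 1/(190) = -0.02857 − 0.005263 = -0.03383, so s_i = -29.6 cm.
The image is virtual, upright and reduced, behind the mirror.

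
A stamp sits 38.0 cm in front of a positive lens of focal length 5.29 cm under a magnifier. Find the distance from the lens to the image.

Lens equation: 1/s_i = 1/f − 1/s_o = 1/(5.290) − 1/(38.0) = 0.1890 − 0.02632 = 0.1627, so s_i = 6.15 cm.
The image is real, inverted and reduced, on the far side of the lens.

6.15 cm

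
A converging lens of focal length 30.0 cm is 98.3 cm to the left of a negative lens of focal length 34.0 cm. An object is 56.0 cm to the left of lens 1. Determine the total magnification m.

m = -0.580

Lens 1: 1/d_i1 = 1/(30.0) − 1/(56.0) = 0.01548, so d_i1 = 64.62 cm; m₁ = −d_i1/d_o1 = -1.154.
d_o2 = 98.3 − (64.62) = 33.68 cm.
f₂ = −34.0 cm (diverging).
Lens 2: 1/d_i2 = 1/(-34.0) − 1/(33.68) = -0.05910, so d_i2 = -16.92 cm; m₂ = −d_i2/d_o2 = +0.5024.
m = m₁·m₂ = (-1.154)(+0.5024) = -0.580.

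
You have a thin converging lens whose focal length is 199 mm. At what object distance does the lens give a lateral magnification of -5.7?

m = −d_i/d_o ⇒ d_i = −m·d_o.
1/f = 1/d_o + 1/d_i = 1/d_o − 1/(m·d_o) = (1 − 1/m)/d_o, so d_o = f(1 − 1/m) = (199.0)(1 − 1/(-5.7)) = 234 mm.

234 mm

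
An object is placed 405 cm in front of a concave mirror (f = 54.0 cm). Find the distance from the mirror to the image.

62.3 cm

Mirror equation: 1/s_i = 1/f − 1/s_o = 1/(54.00) − 1/(405) = 0.01852 − 0.002469 = 0.01605, so s_i = 62.3 cm.
The image is real, inverted and reduced, in front of the mirror.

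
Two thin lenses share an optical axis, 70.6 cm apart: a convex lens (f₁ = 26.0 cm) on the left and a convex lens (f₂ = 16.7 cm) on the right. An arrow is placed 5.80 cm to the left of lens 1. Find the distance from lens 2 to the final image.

21.2 cm

Lens 1: 1/d_i1 = 1/f₁ − 1/d_o1 = 1/(26.0) − 1/(5.80) = -0.1340, so d_i1 = -7.465 cm.
The intermediate image is 7.465 cm to the left of lens 1 (virtual), which is 70.6 − (-7.465) = 78.06 cm to the left of lens 2, so d_o2 = +78.06 cm.
Lens 2: 1/d_i2 = 1/f₂ − 1/d_o2 = 1/(16.7) − 1/(78.06) = 0.04707, so d_i2 = 21.2 cm.
The final image is real, 21.2 cm to the right of lens 2 (overall magnification ≈ -0.35).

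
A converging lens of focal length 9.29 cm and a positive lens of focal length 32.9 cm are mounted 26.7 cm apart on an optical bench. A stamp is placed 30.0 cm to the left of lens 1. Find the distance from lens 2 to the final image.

Lens 1: 1/d_i1 = 1/f₁ − 1/d_o1 = 1/(9.29) − 1/(30.0) = 0.07431, so d_i1 = 13.46 cm.
The intermediate image is 13.46 cm to the right of lens 1, which is 26.7 − (13.46) = 13.24 cm to the left of lens 2, so d_o2 = +13.24 cm.
Lens 2: 1/d_i2 = 1/f₂ − 1/d_o2 = 1/(32.9) − 1/(13.24) = -0.04513, so d_i2 = -22.2 cm.
The final image is virtual, 22.2 cm to the left of lens 2 (overall magnification ≈ -0.75).

22.2 cm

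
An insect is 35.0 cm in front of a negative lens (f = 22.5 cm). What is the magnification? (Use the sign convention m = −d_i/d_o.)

For a negative lens, f = -22.5 cm.
1/d_i = 1/f − 1/d_o = 1/(-22.50) − 1/(35.0) = -0.07302, so d_i = -13.70 cm.
m = −d_i/d_o = −(-13.70)/(35.0) = +0.391.
The image is virtual, upright and reduced, on the same side as the object.

m = +0.391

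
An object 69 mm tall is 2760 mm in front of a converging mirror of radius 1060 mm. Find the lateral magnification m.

m = -0.238

f = R/2 = 1060/2 = 530.0 mm.
1/d_i = 1/f − 1/d_o = 1/(530.0) − 1/(2760) = 0.001524, so d_i = 656.0 mm.
m = −d_i/d_o = −(656.0)/(2760) = -0.238.
The image is real, inverted and reduced, in front of the mirror.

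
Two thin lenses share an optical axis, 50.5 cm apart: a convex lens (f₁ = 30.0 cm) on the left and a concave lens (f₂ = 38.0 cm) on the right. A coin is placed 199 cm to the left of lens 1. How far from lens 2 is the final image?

Lens 1: 1/d_i1 = 1/f₁ − 1/d_o1 = 1/(30.0) − 1/(199) = 0.02831, so d_i1 = 35.33 cm.
The intermediate image is 35.33 cm to the right of lens 1, which is 50.5 − (35.33) = 15.17 cm to the left of lens 2, so d_o2 = +15.17 cm.
Lens 2 is diverging, so f₂ = −38.0 cm.
Lens 2: 1/d_i2 = 1/f₂ − 1/d_o2 = 1/(-38.0) − 1/(15.17) = -0.09224, so d_i2 = -10.8 cm.
The final image is virtual, 10.8 cm to the left of lens 2 (overall magnification ≈ -0.13).

10.8 cm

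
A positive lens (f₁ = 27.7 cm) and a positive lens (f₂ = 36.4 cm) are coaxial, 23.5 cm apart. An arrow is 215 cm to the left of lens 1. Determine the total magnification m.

Lens 1: 1/d_i1 = 1/(27.7) − 1/(215) = 0.03145, so d_i1 = 31.80 cm; m₁ = −d_i1/d_o1 = -0.1479.
d_o2 = 23.5 − (31.80) = -8.300 cm (virtual object).
Lens 2: 1/d_i2 = 1/(36.4) − 1/(-8.300) = 0.1480, so d_i2 = 6.759 cm; m₂ = −d_i2/d_o2 = +0.8143.
m = m₁·m₂ = (-0.1479)(+0.8143) = -0.120.

m = -0.120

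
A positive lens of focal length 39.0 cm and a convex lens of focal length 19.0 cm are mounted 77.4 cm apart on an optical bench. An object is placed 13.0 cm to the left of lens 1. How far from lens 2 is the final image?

Lens 1: 1/d_i1 = 1/f₁ − 1/d_o1 = 1/(39.0) − 1/(13.0) = -0.05128, so d_i1 = -19.50 cm.
The intermediate image is 19.50 cm to the left of lens 1 (virtual), which is 77.4 − (-19.50) = 96.90 cm to the left of lens 2, so d_o2 = +96.90 cm.
Lens 2: 1/d_i2 = 1/f₂ − 1/d_o2 = 1/(19.0) − 1/(96.90) = 0.04231, so d_i2 = 23.6 cm.
The final image is real, 23.6 cm to the right of lens 2 (overall magnification ≈ -0.37).

23.6 cm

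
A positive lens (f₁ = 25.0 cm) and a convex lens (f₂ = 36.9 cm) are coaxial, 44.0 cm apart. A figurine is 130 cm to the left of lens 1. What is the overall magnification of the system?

m = -0.368

Lens 1: 1/d_i1 = 1/(25.0) − 1/(130) = 0.03231, so d_i1 = 30.95 cm; m₁ = −d_i1/d_o1 = -0.2381.
d_o2 = 44.0 − (30.95) = 13.05 cm.
Lens 2: 1/d_i2 = 1/(36.9) − 1/(13.05) = -0.04953, so d_i2 = -20.19 cm; m₂ = −d_i2/d_o2 = +1.547.
m = m₁·m₂ = (-0.2381)(+1.547) = -0.368.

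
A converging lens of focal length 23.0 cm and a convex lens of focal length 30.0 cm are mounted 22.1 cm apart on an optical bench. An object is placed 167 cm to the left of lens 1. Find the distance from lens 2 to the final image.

3.97 cm

Lens 1: 1/d_i1 = 1/f₁ − 1/d_o1 = 1/(23.0) − 1/(167) = 0.03749, so d_i1 = 26.67 cm.
The intermediate image is 26.67 cm to the right of lens 1, which lies 4.570 cm to the right of lens 2 — a virtual object — so d_o2 = −4.570 cm.
Lens 2: 1/d_i2 = 1/f₂ − 1/d_o2 = 1/(30.0) − 1/(-4.570) = 0.2522, so d_i2 = 3.97 cm.
The final image is real, 3.97 cm to the right of lens 2 (overall magnification ≈ -0.14).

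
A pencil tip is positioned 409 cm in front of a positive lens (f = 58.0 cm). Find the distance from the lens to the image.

67.6 cm

Lens equation: 1/s_i = 1/f − 1/s_o = 1/(58.00) − 1/(409) = 0.01724 − 0.002445 = 0.01480, so s_i = 67.6 cm.
The image is real, inverted and reduced, on the far side of the lens.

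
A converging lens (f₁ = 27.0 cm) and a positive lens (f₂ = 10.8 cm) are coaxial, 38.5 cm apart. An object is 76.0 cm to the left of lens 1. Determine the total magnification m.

Lens 1: 1/d_i1 = 1/(27.0) − 1/(76.0) = 0.02388, so d_i1 = 41.88 cm; m₁ = −d_i1/d_o1 = -0.5511.
d_o2 = 38.5 − (41.88) = -3.380 cm (virtual object).
Lens 2: 1/d_i2 = 1/(10.8) − 1/(-3.380) = 0.3885, so d_i2 = 2.574 cm; m₂ = −d_i2/d_o2 = +0.7616.
m = m₁·m₂ = (-0.5511)(+0.7616) = -0.420.

m = -0.420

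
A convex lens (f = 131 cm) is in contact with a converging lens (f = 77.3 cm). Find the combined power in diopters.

P = +2.06 D

P₁ = 1/f₁ = 1/(1.31 m) = +0.7634 D; P₂ = 1/f₂ = 1/(0.773 m) = +1.294 D.
For thin lenses in contact, P = P₁ + P₂ = (+0.7634) + (+1.294) = +2.06 D.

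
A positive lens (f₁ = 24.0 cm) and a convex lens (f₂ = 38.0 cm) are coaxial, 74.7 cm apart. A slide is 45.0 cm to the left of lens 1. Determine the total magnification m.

Lens 1: 1/d_i1 = 1/(24.0) − 1/(45.0) = 0.01944, so d_i1 = 51.43 cm; m₁ = −d_i1/d_o1 = -1.143.
d_o2 = 74.7 − (51.43) = 23.27 cm.
Lens 2: 1/d_i2 = 1/(38.0) − 1/(23.27) = -0.01666, so d_i2 = -60.03 cm; m₂ = −d_i2/d_o2 = +2.580.
m = m₁·m₂ = (-1.143)(+2.580) = -2.95.

m = -2.95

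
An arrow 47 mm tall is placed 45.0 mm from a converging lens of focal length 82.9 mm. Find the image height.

103 mm

1/d_i = 1/f − 1/d_o = 1/(82.90) − 1/(45.0) = -0.01016, so d_i = -98.43 mm.
m = −d_i/d_o = +2.187.
|h_i| = |m|·h_o = 2.187 × 47 = 103 mm. The image is virtual, upright and enlarged, on the same side as the object.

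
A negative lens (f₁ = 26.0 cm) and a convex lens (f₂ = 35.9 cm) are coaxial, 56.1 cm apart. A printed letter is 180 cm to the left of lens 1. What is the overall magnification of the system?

m = -0.106

f₁ = −26.0 cm (diverging).
Lens 1: 1/d_i1 = 1/(-26.0) − 1/(180) = -0.04402, so d_i1 = -22.72 cm; m₁ = −d_i1/d_o1 = +0.1262.
d_o2 = 56.1 − (-22.72) = 78.82 cm.
Lens 2: 1/d_i2 = 1/(35.9) − 1/(78.82) = 0.01517, so d_i2 = 65.93 cm; m₂ = −d_i2/d_o2 = -0.8364.
m = m₁·m₂ = (+0.1262)(-0.8364) = -0.106.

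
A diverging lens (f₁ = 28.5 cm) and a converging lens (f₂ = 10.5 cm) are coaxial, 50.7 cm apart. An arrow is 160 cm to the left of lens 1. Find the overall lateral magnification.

m = -0.0247

f₁ = −28.5 cm (diverging).
Lens 1: 1/d_i1 = 1/(-28.5) − 1/(160) = -0.04134, so d_i1 = -24.19 cm; m₁ = −d_i1/d_o1 = +0.1512.
d_o2 = 50.7 − (-24.19) = 74.89 cm.
Lens 2: 1/d_i2 = 1/(10.5) − 1/(74.89) = 0.08189, so d_i2 = 12.21 cm; m₂ = −d_i2/d_o2 = -0.1631.
m = m₁·m₂ = (+0.1512)(-0.1631) = -0.0247.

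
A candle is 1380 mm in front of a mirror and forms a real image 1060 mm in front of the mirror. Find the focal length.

f = 600 mm (concave)

Real image ⇒ d_i = +1060 mm.
1/f = 1/d_o + 1/d_i = 1/(1380) + 1/(1060) = 0.001668, so f = 600 mm.
Since f is positive, the mirror is concave.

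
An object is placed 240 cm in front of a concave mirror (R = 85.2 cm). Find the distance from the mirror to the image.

51.8 cm

f = R/2 = 85.2/2 = 42.60 cm.
Mirror equation: 1/d_i = 1/f − 1/d_o = 1/(42.60) − 1/(240) = 0.02347 − 0.004167 = 0.01931, so d_i = 51.8 cm.
The image is real, inverted and reduced, in front of the mirror.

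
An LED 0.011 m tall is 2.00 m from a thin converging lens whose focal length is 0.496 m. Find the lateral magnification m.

1/d_i = 1/f − 1/d_o = 1/(0.4960) − 1/(2.00) = 1.516, so d_i = 0.6596 m.
m = −d_i/d_o = −(0.6596)/(2.00) = -0.330.
The image is real, inverted and reduced, on the far side of the lens.

m = -0.330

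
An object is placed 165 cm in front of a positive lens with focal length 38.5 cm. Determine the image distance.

50.2 cm

Lens equation: 1/q = 1/f − 1/p = 1/(38.50) − 1/(165) = 0.02597 − 0.006061 = 0.01991, so q = 50.2 cm.
The image is real, inverted and reduced, on the far side of the lens.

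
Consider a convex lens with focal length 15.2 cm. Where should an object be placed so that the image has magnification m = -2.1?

22.4 cm

m = −d_i/d_o ⇒ d_i = −m·d_o.
1/f = 1/d_o + 1/d_i = 1/d_o − 1/(m·d_o) = (1 − 1/m)/d_o, so d_o = f(1 − 1/m) = (15.20)(1 − 1/(-2.1)) = 22.4 cm.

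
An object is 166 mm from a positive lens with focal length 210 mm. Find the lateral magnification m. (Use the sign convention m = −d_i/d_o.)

m = +4.77

1/d_i = 1/f − 1/d_o = 1/(210.0) − 1/(166) = -0.001262, so d_i = -792.3 mm.
m = −d_i/d_o = −(-792.3)/(166) = +4.77.
The image is virtual, upright and enlarged, on the same side as the object.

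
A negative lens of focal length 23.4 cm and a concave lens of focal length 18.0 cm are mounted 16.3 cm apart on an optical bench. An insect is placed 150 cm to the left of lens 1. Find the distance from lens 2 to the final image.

Lens 1 is diverging, so f₁ = −23.4 cm.
Lens 1: 1/d_i1 = 1/f₁ − 1/d_o1 = 1/(-23.4) − 1/(150) = -0.04940, so d_i1 = -20.24 cm.
The intermediate image is 20.24 cm to the left of lens 1 (virtual), which is 16.3 − (-20.24) = 36.54 cm to the left of lens 2, so d_o2 = +36.54 cm.
Lens 2 is diverging, so f₂ = −18.0 cm.
Lens 2: 1/d_i2 = 1/f₂ − 1/d_o2 = 1/(-18.0) − 1/(36.54) = -0.08292, so d_i2 = -12.1 cm.
The final image is virtual, 12.1 cm to the left of lens 2 (overall magnification ≈ 0.045).

12.1 cm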